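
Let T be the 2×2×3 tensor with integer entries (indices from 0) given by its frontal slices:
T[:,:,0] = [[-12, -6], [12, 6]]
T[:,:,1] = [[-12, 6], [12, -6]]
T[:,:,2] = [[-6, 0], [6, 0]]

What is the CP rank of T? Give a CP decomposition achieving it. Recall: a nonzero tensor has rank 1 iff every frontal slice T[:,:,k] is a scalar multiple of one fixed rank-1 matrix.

Lower bound: the mode-3 unfolding of T (rows indexed by k, columns by (i,j) = (0,0), (0,1), (1,0), (1,1)) is [[-12, -6, 12, 6], [-12, 6, 12, -6], [-6, 0, 6, 0]].
There the 2×2 minor on rows k ∈ {0, 1}, columns (i,j) ∈ {(0,0), (0,1)} is det [[-12, -6], [-12, 6]] = -144 ≠ 0, so this unfolding has rank ≥ 2; CP rank is at least every unfolding rank, so rank(T) ≥ 2. (Flattening ranks never certify an upper bound on CP rank; for that we must actually write T with 2 rank-1 terms.)
Upper bound — finding two terms. Every mode-1 slice of T is a multiple of one matrix: T[i,:,:] = a[i]·M with a = [1, -1] and M = [[-12, -12, -6], [-6, 6, 0]] (rows indexed by j, columns by k). So it suffices to write M as a sum of two rank-1 matrices.
Splitting M by its rows (j = 0, 1), M = [1, 0][-12, -12, -6]ᵀ + [0, 1][-6, 6, 0]ᵀ.
Hence T = [1, -1] ⊗ [1, 0] ⊗ [-12, -12, -6] + [1, -1] ⊗ [0, 1] ⊗ [-6, 6, 0], so rank(T) ≤ 2.
These bounds meet, so rank(T) = 2.
Check entry T[0,1,1] = 6: (1)·(0)·(-12) + (1)·(1)·(6) = 6.

rank(T) = 2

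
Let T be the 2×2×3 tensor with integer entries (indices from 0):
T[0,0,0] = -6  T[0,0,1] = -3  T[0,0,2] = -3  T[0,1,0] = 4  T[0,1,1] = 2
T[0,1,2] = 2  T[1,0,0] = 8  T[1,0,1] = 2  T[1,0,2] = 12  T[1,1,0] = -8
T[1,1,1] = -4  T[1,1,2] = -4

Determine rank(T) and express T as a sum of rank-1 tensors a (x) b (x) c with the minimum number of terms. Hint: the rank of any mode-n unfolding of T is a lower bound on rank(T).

rank(T) = 2

Lower bound: in the mode-3 unfolding of T (rows indexed by k, columns by (i,j)) the 2×2 minor on rows k ∈ {0, 1}, columns (i,j) ∈ {(0,0), (1,0)} is det [[-6, 8], [-3, 2]] = 12 ≠ 0, so that unfolding has rank ≥ 2 and hence rank(T) ≥ 2 (CP rank is at least every unfolding rank, though it can be larger).
Upper bound: with S_k = T[:,:,k], the two rank-1 terms a₁b₁ᵀ, a₂b₂ᵀ are the rank-1 members of the pencil x·S₀ + y·S₁.
det(x·S₀ + y·S₁) is 16·x² + 24·xy + 8·y² = 8·(x + y)(2·x + y), vanishing at (x:y) = (1:-1) and (1:-2).
M₁ = S₀ − S₁ = [[-3, 2], [6, -4]] = −(1, -2)(3, -2)ᵀ and M₂ = S₀ − 2·S₁ = [[0, 0], [4, 0]] = 4·(0, 1)(1, 0)ᵀ, so take a₁ = (1, -2), b₁ = (3, -2), a₂ = (0, 1), b₂ = (1, 0).
Each slice is an integer combination of E₁ = a₁b₁ᵀ and E₂ = a₂b₂ᵀ: S₀ = −2·E₁ − 4·E₂, S₁ = −E₁ − 4·E₂, S₂ = −E₁ + 6·E₂; reading off coefficients, c₁ = (-2, -1, -1) and c₂ = (-4, -4, 6).
Hence T = (1, -2) (x) (3, -2) (x) (-2, -1, -1) + (0, 1) (x) (1, 0) (x) (-4, -4, 6), so rank(T) ≤ 2.
These bounds meet, so rank(T) = 2.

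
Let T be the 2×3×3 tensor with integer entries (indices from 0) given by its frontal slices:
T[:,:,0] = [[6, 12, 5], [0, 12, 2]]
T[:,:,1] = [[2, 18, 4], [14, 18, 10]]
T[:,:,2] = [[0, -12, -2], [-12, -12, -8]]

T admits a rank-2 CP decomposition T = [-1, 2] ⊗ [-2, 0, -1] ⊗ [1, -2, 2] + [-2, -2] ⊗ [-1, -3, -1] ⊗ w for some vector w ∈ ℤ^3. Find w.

w = [2, 3, -2]

Subtract the known terms from T to get the rank-1 residual R = [-2, -2] ⊗ [-1, -3, -1] ⊗ w, so R[i,j,k] = a[i]·b[j]·w[k]. Pick indices with nonzero a[0]·b[0] = (-2)·(-1) = 2. Only the fibre through (0,0,·) is needed: R[0,0,:] = T[0,0,:] − Σₗ aₗ[0]bₗ[0]cₗ = [6, 2, 0] − (-1)·(-2)·[1, -2, 2] = [4, 6, -4]. Then w[k] = R[0,0,k] / 2 for each k, giving w = [4, 6, -4] / 2 = [2, 3, -2].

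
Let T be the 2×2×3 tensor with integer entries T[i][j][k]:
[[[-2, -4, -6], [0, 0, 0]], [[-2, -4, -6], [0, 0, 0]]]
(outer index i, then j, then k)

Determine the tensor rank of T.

1

Lower bound: T ≠ 0 (e.g. T[0,0,0] = -2), so rank(T) ≥ 1.
Upper bound: if T = a ⊗ b ⊗ c then every fibre of T is a multiple of the corresponding factor, so read the factors off the fibres through the nonzero entry T[0,0,0] = -2.
The mode-1 fibre T[:,0,0] = [-2, -2] gives a = [1, 1] (primitive direction); the mode-2 fibre T[0,:,0] = [-2, 0] gives b = [1, 0]; then c[k] = T[0,0,k] / (a[0]·b[0]) = [-2, -4, -6] / 1 = [-2, -4, -6].
Expanding [1, 1] ⊗ [1, 0] ⊗ [-2, -4, -6] reproduces all 12 entries of T, so T = [1, 1] ⊗ [1, 0] ⊗ [-2, -4, -6] and rank(T) ≤ 1.
These bounds meet, so rank(T) = 1.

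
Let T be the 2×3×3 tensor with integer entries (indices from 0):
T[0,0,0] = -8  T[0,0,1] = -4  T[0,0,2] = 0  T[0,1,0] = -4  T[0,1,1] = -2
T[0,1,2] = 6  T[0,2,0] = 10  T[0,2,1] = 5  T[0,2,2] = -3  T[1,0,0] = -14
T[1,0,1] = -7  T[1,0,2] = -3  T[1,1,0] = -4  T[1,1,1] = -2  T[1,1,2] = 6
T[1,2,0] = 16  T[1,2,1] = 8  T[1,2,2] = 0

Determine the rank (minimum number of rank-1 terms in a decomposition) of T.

Lower bound: the mode-1 unfolding of T (rows indexed by i, columns by (j,k) = (0,0), (0,1), (0,2), (1,0), (1,1), (1,2), (2,0), (2,1), (2,2)) is [[-8, -4, 0, -4, -2, 6, 10, 5, -3], [-14, -7, -3, -4, -2, 6, 16, 8, 0]].
There the 2×2 minor on rows i ∈ {0, 1}, columns (j,k) ∈ {(0,0), (0,2)} is det [[-8, 0], [-14, -3]] = 24 ≠ 0, so this unfolding has rank ≥ 2; CP rank is at least every unfolding rank, so rank(T) ≥ 2. (This is only a lower bound: in general the CP rank may exceed every unfolding rank, so we still need to exhibit 2 rank-1 terms summing to T.)
Upper bound — finding two terms. Write S_k = T[:,:,k] for the frontal slices: S₀ = [[-8, -4, 10], [-14, -4, 16]], S₁ = [[-4, -2, 5], [-7, -2, 8]], S₂ = [[0, 6, -3], [-3, 6, 0]].
If T = a₁ ⊗ b₁ ⊗ c₁ + a₂ ⊗ b₂ ⊗ c₂ then each S_k = c₁[k]·a₁b₁ᵀ + c₂[k]·a₂b₂ᵀ. S₀ and S₂ are linearly independent, so a₁b₁ᵀ and a₂b₂ᵀ must span the same plane of matrices: they are the rank-1 matrices of the form x·S₀ + y·S₂.
The 2×2 minor of x·S₀ + y·S₂ on rows {0,1}, columns {0,1} is −24·x² + 24·xy + 18·y² = (-6)·(2·x − 3·y)(2·x + y), vanishing at (x:y) = (3:2) and (1:-2).
M₁ = 3·S₀ + 2·S₂ = [[-24, 0, 24], [-48, 0, 48]] = (-24)·[1, 2][1, 0, -1]ᵀ and M₂ = S₀ − 2·S₂ = [[-8, -16, 16], [-8, -16, 16]] = (-8)·[1, 1][1, 2, -2]ᵀ, so take a₁ = [1, 2], b₁ = [1, 0, -1], a₂ = [1, 1], b₂ = [1, 2, -2].
Each slice is an integer combination of E₁ = a₁b₁ᵀ and E₂ = a₂b₂ᵀ: S₀ = −6·E₁ − 2·E₂, S₁ = −3·E₁ − E₂, S₂ = −3·E₁ + 3·E₂; reading off coefficients, c₁ = [-6, -3, -3] and c₂ = [-2, -1, 3].
Hence T = [1, 2] ⊗ [1, 0, -1] ⊗ [-6, -3, -3] + [1, 1] ⊗ [1, 2, -2] ⊗ [-2, -1, 3], so rank(T) ≤ 2.
These bounds meet, so rank(T) = 2.

2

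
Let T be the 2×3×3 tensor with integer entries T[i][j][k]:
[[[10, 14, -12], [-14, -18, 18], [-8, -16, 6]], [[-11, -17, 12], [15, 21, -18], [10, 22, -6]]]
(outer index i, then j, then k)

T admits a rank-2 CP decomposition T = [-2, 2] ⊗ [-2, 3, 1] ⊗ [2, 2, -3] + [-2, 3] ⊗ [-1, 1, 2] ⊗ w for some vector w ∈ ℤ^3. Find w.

Subtract the known terms from T to get the rank-1 residual R = [-2, 3] ⊗ [-1, 1, 2] ⊗ w, so R[i,j,k] = a[i]·b[j]·w[k]. Pick indices with nonzero a[0]·b[0] = (-2)·(-1) = 2. Only the fibre through (0,0,·) is needed: R[0,0,:] = T[0,0,:] − Σₗ aₗ[0]bₗ[0]cₗ = [10, 14, -12] − (-2)·(-2)·[2, 2, -3] = [2, 6, 0]. Then w[k] = R[0,0,k] / 2 for each k, giving w = [2, 6, 0] / 2 = [1, 3, 0].

w = [1, 3, 0]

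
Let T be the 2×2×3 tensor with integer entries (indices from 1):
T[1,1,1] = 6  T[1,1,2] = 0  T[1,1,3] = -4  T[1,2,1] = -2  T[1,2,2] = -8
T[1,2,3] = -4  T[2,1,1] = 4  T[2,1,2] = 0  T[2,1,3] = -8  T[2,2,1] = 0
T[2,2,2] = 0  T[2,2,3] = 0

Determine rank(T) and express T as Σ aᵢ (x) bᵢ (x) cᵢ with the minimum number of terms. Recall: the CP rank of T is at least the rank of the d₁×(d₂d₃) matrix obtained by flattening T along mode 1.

Lower bound: the mode-3 unfolding of T (rows indexed by k, columns by (i,j) = (1,1), (1,2), (2,1), (2,2)) is [[6, -2, 4, 0], [0, -8, 0, 0], [-4, -4, -8, 0]].
There the 3×3 minor on rows k ∈ {1, 2, 3}, columns (i,j) ∈ {(1,1), (1,2), (2,1)} is det [[6, -2, 4], [0, -8, 0], [-4, -4, -8]] = 256 ≠ 0, so this unfolding has rank ≥ 3; CP rank is at least every unfolding rank, so rank(T) ≥ 3. (Flattening ranks never certify an upper bound on CP rank; for that we must actually write T with 3 rank-1 terms.)
Upper bound: T is a sum of 3 rank-1 terms, T = [1, 0] (x) [0, 1] (x) [-4, -8, -8] + [1, 0] (x) [1, 1] (x) [2, 0, 4] + [1, 1] (x) [1, 0] (x) [4, 0, -8] (one valid choice — decompositions are not unique — normalised so each a, b is primitive with positive first nonzero entry; check it by expanding all entries), so rank(T) ≤ 3.
These bounds meet, so rank(T) = 3.

rank(T) = 3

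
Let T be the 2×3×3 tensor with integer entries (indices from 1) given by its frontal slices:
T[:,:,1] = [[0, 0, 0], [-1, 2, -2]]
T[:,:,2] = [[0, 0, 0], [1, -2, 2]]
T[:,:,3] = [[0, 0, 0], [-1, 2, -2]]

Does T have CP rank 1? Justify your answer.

The mode-1 fibre T[:,1,1] = [0, -1] gives a = (0, 1) (primitive direction); the mode-2 fibre T[2,:,1] = [-1, 2, -2] gives b = (1, -2, 2); then c[k] = T[2,1,k] / (a[2]·b[1]) = [-1, 1, -1] / 1 = (-1, 1, -1).
Expanding (0, 1) ⊗ (1, -2, 2) ⊗ (-1, 1, -1) reproduces all 18 entries of T, so T = (0, 1) ⊗ (1, -2, 2) ⊗ (-1, 1, -1) and rank(T) ≤ 1.
Equivalently every frontal slice T[:,:,k] is c[k] times the rank-1 matrix (0, 1) ⊗ (1, -2, 2). So T has rank 1 (it is nonzero).

Yes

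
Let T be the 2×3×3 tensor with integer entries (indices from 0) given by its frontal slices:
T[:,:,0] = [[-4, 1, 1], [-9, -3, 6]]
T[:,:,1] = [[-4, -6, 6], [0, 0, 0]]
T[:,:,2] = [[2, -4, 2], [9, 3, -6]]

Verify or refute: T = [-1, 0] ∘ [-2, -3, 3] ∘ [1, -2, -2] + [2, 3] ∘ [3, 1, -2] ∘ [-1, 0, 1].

Yes

Reconstruct entrywise from the claimed factors. For example, T[1,1,1] = 0 and Σₗ aₗ[1]bₗ[1]cₗ[1] = (0)·(-3)·(-2) + (3)·(1)·(0) = 0; checking all 18 entries, every one matches. The claim holds.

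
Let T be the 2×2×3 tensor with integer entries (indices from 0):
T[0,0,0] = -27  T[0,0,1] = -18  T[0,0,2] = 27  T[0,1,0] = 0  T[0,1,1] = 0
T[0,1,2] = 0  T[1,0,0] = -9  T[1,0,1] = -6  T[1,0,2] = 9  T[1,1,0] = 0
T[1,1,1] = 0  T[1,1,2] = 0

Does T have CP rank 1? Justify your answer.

Yes

If T = a ⊗ b ⊗ c then every fibre of T is a multiple of the corresponding factor, so read the factors off the fibres through the nonzero entry T[0,0,0] = -27.
The mode-1 fibre T[:,0,0] = [-27, -9] gives a = [3, 1] (primitive direction); the mode-2 fibre T[0,:,0] = [-27, 0] gives b = [1, 0]; then c[k] = T[0,0,k] / (a[0]·b[0]) = [-27, -18, 27] / 3 = [-9, -6, 9].
Expanding [3, 1] ⊗ [1, 0] ⊗ [-9, -6, 9] reproduces all 12 entries of T, so T = [3, 1] ⊗ [1, 0] ⊗ [-9, -6, 9] and rank(T) ≤ 1.
Equivalently every frontal slice T[:,:,k] is c[k] times the rank-1 matrix [3, 1] ⊗ [1, 0]. So T has rank 1 (it is nonzero).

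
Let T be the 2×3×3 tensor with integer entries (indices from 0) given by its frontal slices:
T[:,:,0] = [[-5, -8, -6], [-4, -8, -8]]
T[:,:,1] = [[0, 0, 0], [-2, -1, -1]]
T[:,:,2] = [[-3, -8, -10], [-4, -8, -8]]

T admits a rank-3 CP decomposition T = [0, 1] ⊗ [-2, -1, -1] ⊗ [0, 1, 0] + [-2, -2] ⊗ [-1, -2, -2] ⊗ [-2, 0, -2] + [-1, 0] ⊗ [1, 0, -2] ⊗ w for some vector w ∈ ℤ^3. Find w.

Subtract the known terms from T to get the rank-1 residual R = [-1, 0] ⊗ [1, 0, -2] ⊗ w, so R[i,j,k] = a[i]·b[j]·w[k]. Pick indices with nonzero a[0]·b[0] = (-1)·(1) = -1. Only the fibre through (0,0,·) is needed: R[0,0,:] = T[0,0,:] − Σₗ aₗ[0]bₗ[0]cₗ = [-5, 0, -3] − (0)·(-2)·[0, 1, 0] − (-2)·(-1)·[-2, 0, -2] = [-1, 0, 1]. Then w[k] = R[0,0,k] / -1 for each k, giving w = [-1, 0, 1] / -1 = [1, 0, -1].

w = [1, 0, -1]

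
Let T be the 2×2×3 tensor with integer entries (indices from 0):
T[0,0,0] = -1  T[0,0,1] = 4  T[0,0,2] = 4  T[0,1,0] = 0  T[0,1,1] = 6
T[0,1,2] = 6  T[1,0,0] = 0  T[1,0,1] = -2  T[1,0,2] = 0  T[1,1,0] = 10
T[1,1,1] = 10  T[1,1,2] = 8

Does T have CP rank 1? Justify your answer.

No

The mode-3 unfolding of T (rows indexed by k, columns by (i,j) = (0,0), (0,1), (1,0), (1,1)) is [[-1, 0, 0, 10], [4, 6, -2, 10], [4, 6, 0, 8]].
There the 3×3 minor on rows k ∈ {0, 1, 2}, columns (i,j) ∈ {(0,0), (0,1), (1,0)} is det [[-1, 0, 0], [4, 6, -2], [4, 6, 0]] = -12 ≠ 0, so this unfolding has rank ≥ 3; CP rank is at least every unfolding rank, so rank(T) ≥ 3.
In particular rank(T) ≥ 3 > 1, so T is not rank-1.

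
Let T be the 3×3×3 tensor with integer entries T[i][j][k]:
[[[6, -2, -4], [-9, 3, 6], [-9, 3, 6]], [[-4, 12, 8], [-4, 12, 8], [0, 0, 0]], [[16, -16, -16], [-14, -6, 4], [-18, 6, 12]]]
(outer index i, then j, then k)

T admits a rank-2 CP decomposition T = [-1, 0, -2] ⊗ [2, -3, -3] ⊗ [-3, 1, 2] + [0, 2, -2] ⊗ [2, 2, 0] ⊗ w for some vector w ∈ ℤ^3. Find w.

w = [-1, 3, 2]

Subtract the known terms from T to get the rank-1 residual R = [0, 2, -2] ⊗ [2, 2, 0] ⊗ w, so R[i,j,k] = a[i]·b[j]·w[k]. Pick indices with nonzero a[1]·b[0] = (2)·(2) = 4. Only the fibre through (1,0,·) is needed: R[1,0,:] = T[1,0,:] − Σₗ aₗ[1]bₗ[0]cₗ = [-4, 12, 8] − (0)·(2)·[-3, 1, 2] = [-4, 12, 8]. Then w[k] = R[1,0,k] / 4 for each k, giving w = [-4, 12, 8] / 4 = [-1, 3, 2].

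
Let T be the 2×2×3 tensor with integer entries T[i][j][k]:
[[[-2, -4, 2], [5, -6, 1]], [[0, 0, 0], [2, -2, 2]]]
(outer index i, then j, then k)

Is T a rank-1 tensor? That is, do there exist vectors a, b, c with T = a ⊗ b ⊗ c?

No

The mode-3 unfolding of T (rows indexed by k, columns by (i,j) = (0,0), (0,1), (1,0), (1,1)) is [[-2, 5, 0, 2], [-4, -6, 0, -2], [2, 1, 0, 2]].
There the 3×3 minor on rows k ∈ {0, 1, 2}, columns (i,j) ∈ {(0,0), (0,1), (1,1)} is det [[-2, 5, 2], [-4, -6, -2], [2, 1, 2]] = 56 ≠ 0, so this unfolding has rank ≥ 3; CP rank is at least every unfolding rank, so rank(T) ≥ 3.
In particular rank(T) ≥ 3 > 1, so T is not rank-1.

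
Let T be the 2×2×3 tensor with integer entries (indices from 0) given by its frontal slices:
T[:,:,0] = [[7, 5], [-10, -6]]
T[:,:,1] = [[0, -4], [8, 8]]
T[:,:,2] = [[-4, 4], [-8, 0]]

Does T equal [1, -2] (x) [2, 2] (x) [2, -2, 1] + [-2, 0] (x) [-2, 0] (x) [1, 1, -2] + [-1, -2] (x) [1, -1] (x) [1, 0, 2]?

No

Reconstruct entry (0,0,2) from the claimed factors: Σₗ aₗ[0]bₗ[0]cₗ[2] = (1)·(2)·(1) + (-2)·(-2)·(-2) + (-1)·(1)·(2) = -8, but T[0,0,2] = -4. The claim is false.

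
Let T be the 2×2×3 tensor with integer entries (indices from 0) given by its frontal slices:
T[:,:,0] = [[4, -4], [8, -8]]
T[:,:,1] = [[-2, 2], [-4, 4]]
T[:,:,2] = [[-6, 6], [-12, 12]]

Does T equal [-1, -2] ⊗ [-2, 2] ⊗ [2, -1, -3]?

Yes

Reconstruct entrywise from the claimed factors. For example, T[1,0,2] = -12 and Σₗ aₗ[1]bₗ[0]cₗ[2] = (-2)·(-2)·(-3) = -12; checking all 12 entries, every one matches. The claim holds.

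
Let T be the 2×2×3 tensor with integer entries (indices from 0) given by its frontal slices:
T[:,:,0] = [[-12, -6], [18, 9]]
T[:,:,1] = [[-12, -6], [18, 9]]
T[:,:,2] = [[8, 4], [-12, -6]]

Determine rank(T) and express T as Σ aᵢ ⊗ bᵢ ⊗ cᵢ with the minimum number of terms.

rank(T) = 1

Lower bound: T ≠ 0 (e.g. T[0,0,0] = -12), so rank(T) ≥ 1.
Upper bound: if T = a ⊗ b ⊗ c then every fibre of T is a multiple of the corresponding factor, so read the factors off the fibres through the nonzero entry T[0,0,0] = -12.
The mode-1 fibre T[:,0,0] = [-12, 18] gives a = (2, -3) (primitive direction); the mode-2 fibre T[0,:,0] = [-12, -6] gives b = (2, 1); then c[k] = T[0,0,k] / (a[0]·b[0]) = [-12, -12, 8] / 4 = (-3, -3, 2).
Expanding (2, -3) ⊗ (2, 1) ⊗ (-3, -3, 2) reproduces all 12 entries of T, so T = (2, -3) ⊗ (2, 1) ⊗ (-3, -3, 2) and rank(T) ≤ 1.
These bounds meet, so rank(T) = 1.
Check entry T[1,1,1] = 9: (-3)·(1)·(-3) = 9.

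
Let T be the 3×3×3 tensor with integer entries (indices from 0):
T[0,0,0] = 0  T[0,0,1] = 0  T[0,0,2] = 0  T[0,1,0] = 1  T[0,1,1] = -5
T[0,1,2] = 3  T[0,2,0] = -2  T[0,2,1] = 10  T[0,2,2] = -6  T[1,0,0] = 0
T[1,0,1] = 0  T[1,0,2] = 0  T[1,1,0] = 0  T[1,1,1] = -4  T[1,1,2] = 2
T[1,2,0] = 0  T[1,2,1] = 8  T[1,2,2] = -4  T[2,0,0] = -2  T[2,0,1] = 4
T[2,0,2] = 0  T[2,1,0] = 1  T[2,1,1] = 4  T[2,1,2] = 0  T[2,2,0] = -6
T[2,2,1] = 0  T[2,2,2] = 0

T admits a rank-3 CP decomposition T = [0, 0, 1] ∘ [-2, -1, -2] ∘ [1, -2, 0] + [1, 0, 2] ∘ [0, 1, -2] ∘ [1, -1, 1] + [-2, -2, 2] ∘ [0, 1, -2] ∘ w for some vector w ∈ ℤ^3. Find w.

w = [0, 2, -1]

Subtract the known terms from T to get the rank-1 residual R = [-2, -2, 2] ∘ [0, 1, -2] ∘ w, so R[i,j,k] = a[i]·b[j]·w[k]. Pick indices with nonzero a[0]·b[1] = (-2)·(1) = -2. Only the fibre through (0,1,·) is needed: R[0,1,:] = T[0,1,:] − Σₗ aₗ[0]bₗ[1]cₗ = [1, -5, 3] − (0)·(-1)·[1, -2, 0] − (1)·(1)·[1, -1, 1] = [0, -4, 2]. Then w[k] = R[0,1,k] / -2 for each k, giving w = [0, -4, 2] / -2 = [0, 2, -1].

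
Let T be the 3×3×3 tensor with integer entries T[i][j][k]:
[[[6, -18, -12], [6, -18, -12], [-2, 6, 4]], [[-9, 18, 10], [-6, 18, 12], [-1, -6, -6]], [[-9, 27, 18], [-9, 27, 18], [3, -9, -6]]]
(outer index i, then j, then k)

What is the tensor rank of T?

Lower bound: the mode-3 unfolding of T (rows indexed by k, columns by (i,j) = (0,0), (0,1), (0,2), (1,0), (1,1), (1,2), (2,0), (2,1), (2,2)) is [[6, 6, -2, -9, -6, -1, -9, -9, 3], [-18, -18, 6, 18, 18, -6, 27, 27, -9], [-12, -12, 4, 10, 12, -6, 18, 18, -6]].
There the 2×2 minor on rows k ∈ {0, 1}, columns (i,j) ∈ {(0,0), (1,0)} is det [[6, -9], [-18, 18]] = -54 ≠ 0, so this unfolding has rank ≥ 2; CP rank is at least every unfolding rank, so rank(T) ≥ 2. (Unfolding ranks only ever bound the CP rank from below — rank(T) can be strictly larger than all of them — so the matching upper bound has to come from an explicit 2-term decomposition.)
Upper bound — finding two terms. Write S_k = T[:,:,k] for the frontal slices: S₀ = [[6, 6, -2], [-9, -6, -1], [-9, -9, 3]], S₁ = [[-18, -18, 6], [18, 18, -6], [27, 27, -9]], S₂ = [[-12, -12, 4], [10, 12, -6], [18, 18, -6]].
If T = a₁ ∘ b₁ ∘ c₁ + a₂ ∘ b₂ ∘ c₂ then each S_k = c₁[k]·a₁b₁ᵀ + c₂[k]·a₂b₂ᵀ. S₀ and S₁ are linearly independent, so a₁b₁ᵀ and a₂b₂ᵀ must span the same plane of matrices: they are the rank-1 matrices of the form x·S₀ + y·S₁.
The 2×2 minor of x·S₀ + y·S₁ on rows {0,1}, columns {0,1} is 18·x² − 54·xy = 18·(x − 3·y)(x), vanishing at (x:y) = (3:1) and (0:1).
M₁ = 3·S₀ + S₁ = [[0, 0, 0], [-9, 0, -9], [0, 0, 0]] = (-9)·[0, 1, 0][1, 0, 1]ᵀ and M₂ = S₁ = [[-18, -18, 6], [18, 18, -6], [27, 27, -9]] = (-3)·[2, -2, -3][3, 3, -1]ᵀ, so take a₁ = [0, 1, 0], b₁ = [1, 0, 1], a₂ = [2, -2, -3], b₂ = [3, 3, -1].
Each slice is an integer combination of E₁ = a₁b₁ᵀ and E₂ = a₂b₂ᵀ: S₀ = −3·E₁ + E₂, S₁ = −3·E₂, S₂ = −2·E₁ − 2·E₂; reading off coefficients, c₁ = [-3, 0, -2] and c₂ = [1, -3, -2].
Hence T = [0, 1, 0] ∘ [1, 0, 1] ∘ [-3, 0, -2] + [2, -2, -3] ∘ [3, 3, -1] ∘ [1, -3, -2], so rank(T) ≤ 2.
These bounds meet, so rank(T) = 2.

2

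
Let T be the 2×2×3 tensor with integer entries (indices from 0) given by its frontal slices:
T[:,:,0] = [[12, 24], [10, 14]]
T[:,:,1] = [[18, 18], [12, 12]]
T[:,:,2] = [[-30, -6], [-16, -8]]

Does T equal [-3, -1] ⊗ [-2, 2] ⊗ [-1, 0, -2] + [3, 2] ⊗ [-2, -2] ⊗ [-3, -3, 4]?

No

Reconstruct entry (0,0,2) from the claimed factors: Σₗ aₗ[0]bₗ[0]cₗ[2] = (-3)·(-2)·(-2) + (3)·(-2)·(4) = -36, but T[0,0,2] = -30. The claim is false.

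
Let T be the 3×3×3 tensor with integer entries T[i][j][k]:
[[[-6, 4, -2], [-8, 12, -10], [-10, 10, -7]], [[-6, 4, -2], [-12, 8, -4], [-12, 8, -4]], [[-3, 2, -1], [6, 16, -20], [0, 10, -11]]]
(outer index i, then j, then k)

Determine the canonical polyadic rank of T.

Lower bound: the mode-3 unfolding of T (rows indexed by k, columns by (i,j) = (0,0), (0,1), (0,2), (1,0), (1,1), (1,2), (2,0), (2,1), (2,2)) is [[-6, -8, -10, -6, -12, -12, -3, 6, 0], [4, 12, 10, 4, 8, 8, 2, 16, 10], [-2, -10, -7, -2, -4, -4, -1, -20, -11]].
There the 2×2 minor on rows k ∈ {0, 1}, columns (i,j) ∈ {(0,0), (0,1)} is det [[-6, -8], [4, 12]] = -40 ≠ 0, so this unfolding has rank ≥ 2; CP rank is at least every unfolding rank, so rank(T) ≥ 2. (Flattening ranks never certify an upper bound on CP rank; for that we must actually write T with 2 rank-1 terms.)
Upper bound — finding two terms. Write S_k = T[:,:,k] for the frontal slices: S₀ = [[-6, -8, -10], [-6, -12, -12], [-3, 6, 0]], S₁ = [[4, 12, 10], [4, 8, 8], [2, 16, 10]], S₂ = [[-2, -10, -7], [-2, -4, -4], [-1, -20, -11]].
If T = a₁ (x) b₁ (x) c₁ + a₂ (x) b₂ (x) c₂ then each S_k = c₁[k]·a₁b₁ᵀ + c₂[k]·a₂b₂ᵀ. S₀ and S₁ are linearly independent, so a₁b₁ᵀ and a₂b₂ᵀ must span the same plane of matrices: they are the rank-1 matrices of the form x·S₀ + y·S₁.
The 2×2 minor of x·S₀ + y·S₁ on rows {0,1}, columns {0,1} is 24·x² + 8·xy − 16·y² = 8·(3·x − 2·y)(x + y), vanishing at (x:y) = (2:3) and (1:-1).
M₁ = 2·S₀ + 3·S₁ = [[0, 20, 10], [0, 0, 0], [0, 60, 30]] = 10·[1, 0, 3][0, 2, 1]ᵀ and M₂ = S₀ − S₁ = [[-10, -20, -20], [-10, -20, -20], [-5, -10, -10]] = (-5)·[2, 2, 1][1, 2, 2]ᵀ, so take a₁ = [1, 0, 3], b₁ = [0, 2, 1], a₂ = [2, 2, 1], b₂ = [1, 2, 2].
Each slice is an integer combination of E₁ = a₁b₁ᵀ and E₂ = a₂b₂ᵀ: S₀ = 2·E₁ − 3·E₂, S₁ = 2·E₁ + 2·E₂, S₂ = −3·E₁ − E₂; reading off coefficients, c₁ = [2, 2, -3] and c₂ = [-3, 2, -1].
Hence T = [1, 0, 3] (x) [0, 2, 1] (x) [2, 2, -3] + [2, 2, 1] (x) [1, 2, 2] (x) [-3, 2, -1], so rank(T) ≤ 2.
These bounds meet, so rank(T) = 2.
Check entry T[1,2,2] = -4: (0)·(1)·(-3) + (2)·(2)·(-1) = -4.

2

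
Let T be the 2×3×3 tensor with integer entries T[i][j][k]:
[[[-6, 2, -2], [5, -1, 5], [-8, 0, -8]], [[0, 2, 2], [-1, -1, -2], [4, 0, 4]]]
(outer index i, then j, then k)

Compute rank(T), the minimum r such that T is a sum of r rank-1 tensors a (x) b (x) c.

Lower bound: the mode-3 unfolding of T (rows indexed by k, columns by (i,j) = (0,0), (0,1), (0,2), (1,0), (1,1), (1,2)) is [[-6, 5, -8, 0, -1, 4], [2, -1, 0, 2, -1, 0], [-2, 5, -8, 2, -2, 4]].
There the 3×3 minor on rows k ∈ {0, 1, 2}, columns (i,j) ∈ {(0,0), (0,1), (0,2)} is det [[-6, 5, -8], [2, -1, 0], [-2, 5, -8]] = -32 ≠ 0, so this unfolding has rank ≥ 3; CP rank is at least every unfolding rank, so rank(T) ≥ 3. (This is only a lower bound: in general the CP rank may exceed every unfolding rank, so we still need to exhibit 3 rank-1 terms summing to T.)
Upper bound: T is a sum of 3 rank-1 terms, T = [1, 0] (x) [2, 1, 0] (x) [0, 0, 1] + [1, 1] (x) [2, -1, 0] (x) [-1, 1, 0] + [2, -1] (x) [1, -1, 2] (x) [-2, 0, -2] (one valid choice — decompositions are not unique — normalised so each a, b is primitive with positive first nonzero entry; check it by expanding all entries), so rank(T) ≤ 3.
These bounds meet, so rank(T) = 3.

3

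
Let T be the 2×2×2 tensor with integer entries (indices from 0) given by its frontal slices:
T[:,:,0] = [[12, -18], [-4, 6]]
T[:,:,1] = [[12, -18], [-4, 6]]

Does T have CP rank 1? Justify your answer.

If T = a (x) b (x) c then every fibre of T is a multiple of the corresponding factor, so read the factors off the fibres through the nonzero entry T[0,0,0] = 12.
The mode-1 fibre T[:,0,0] = [12, -4] gives a = (3, -1) (primitive direction); the mode-2 fibre T[0,:,0] = [12, -18] gives b = (2, -3); then c[k] = T[0,0,k] / (a[0]·b[0]) = [12, 12] / 6 = (2, 2).
Expanding (3, -1) (x) (2, -3) (x) (2, 2) reproduces all 8 entries of T, so T = (3, -1) (x) (2, -3) (x) (2, 2) and rank(T) ≤ 1.
Equivalently every frontal slice T[:,:,k] is c[k] times the rank-1 matrix (3, -1) (x) (2, -3). So T has rank 1 (it is nonzero).

Yes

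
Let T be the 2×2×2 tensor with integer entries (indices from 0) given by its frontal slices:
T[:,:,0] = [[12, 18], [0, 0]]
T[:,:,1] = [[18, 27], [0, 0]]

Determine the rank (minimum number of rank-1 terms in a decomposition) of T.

Lower bound: T ≠ 0 (e.g. T[0,0,0] = 12), so rank(T) ≥ 1.
Upper bound: if T = a ⊗ b ⊗ c then every fibre of T is a multiple of the corresponding factor, so read the factors off the fibres through the nonzero entry T[0,0,0] = 12.
The mode-1 fibre T[:,0,0] = [12, 0] gives a = (1, 0) (primitive direction); the mode-2 fibre T[0,:,0] = [12, 18] gives b = (2, 3); then c[k] = T[0,0,k] / (a[0]·b[0]) = [12, 18] / 2 = (6, 9).
Expanding (1, 0) ⊗ (2, 3) ⊗ (6, 9) reproduces all 8 entries of T, so T = (1, 0) ⊗ (2, 3) ⊗ (6, 9) and rank(T) ≤ 1.
These bounds meet, so rank(T) = 1.

1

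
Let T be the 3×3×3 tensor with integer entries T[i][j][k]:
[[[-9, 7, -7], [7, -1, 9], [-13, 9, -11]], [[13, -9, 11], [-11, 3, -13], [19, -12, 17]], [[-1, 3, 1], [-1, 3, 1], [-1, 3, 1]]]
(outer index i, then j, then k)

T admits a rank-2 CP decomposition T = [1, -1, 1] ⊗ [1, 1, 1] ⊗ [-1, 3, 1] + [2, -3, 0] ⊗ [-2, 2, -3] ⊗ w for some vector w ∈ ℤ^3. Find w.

Subtract the known terms from T to get the rank-1 residual R = [2, -3, 0] ⊗ [-2, 2, -3] ⊗ w, so R[i,j,k] = a[i]·b[j]·w[k]. Pick indices with nonzero a[0]·b[0] = (2)·(-2) = -4. Only the fibre through (0,0,·) is needed: R[0,0,:] = T[0,0,:] − Σₗ aₗ[0]bₗ[0]cₗ = [-9, 7, -7] − (1)·(1)·[-1, 3, 1] = [-8, 4, -8]. Then w[k] = R[0,0,k] / -4 for each k, giving w = [-8, 4, -8] / -4 = [2, -1, 2].

w = [2, -1, 2]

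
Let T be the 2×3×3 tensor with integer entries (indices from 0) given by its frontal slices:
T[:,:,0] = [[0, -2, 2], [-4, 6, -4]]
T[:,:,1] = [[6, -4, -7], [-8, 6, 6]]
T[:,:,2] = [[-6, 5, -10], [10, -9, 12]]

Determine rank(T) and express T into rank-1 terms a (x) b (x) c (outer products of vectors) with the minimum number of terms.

Lower bound: the mode-3 unfolding of T (rows indexed by k, columns by (i,j) = (0,0), (0,1), (0,2), (1,0), (1,1), (1,2)) is [[0, -2, 2, -4, 6, -4], [6, -4, -7, -8, 6, 6], [-6, 5, -10, 10, -9, 12]].
There the 3×3 minor on rows k ∈ {0, 1, 2}, columns (i,j) ∈ {(0,0), (0,1), (0,2)} is det [[0, -2, 2], [6, -4, -7], [-6, 5, -10]] = -192 ≠ 0, so this unfolding has rank ≥ 3; CP rank is at least every unfolding rank, so rank(T) ≥ 3. (This is only a lower bound: in general the CP rank may exceed every unfolding rank, so we still need to exhibit 3 rank-1 terms summing to T.)
Upper bound: T is a sum of 3 rank-1 terms, T = [1, -2] (x) [2, -2, 1] (x) [2, 1, -2] + [1, -1] (x) [0, 0, 1] (x) [0, -8, -8] + [1, -1] (x) [2, -1, 0] (x) [-2, 2, -1] (one valid choice — decompositions are not unique — normalised so each a, b is primitive with positive first nonzero entry; check it by expanding all entries), so rank(T) ≤ 3.
These bounds meet, so rank(T) = 3.
Check entry T[0,0,0] = 0: (1)·(2)·(2) + (1)·(0)·(0) + (1)·(2)·(-2) = 0.

rank(T) = 3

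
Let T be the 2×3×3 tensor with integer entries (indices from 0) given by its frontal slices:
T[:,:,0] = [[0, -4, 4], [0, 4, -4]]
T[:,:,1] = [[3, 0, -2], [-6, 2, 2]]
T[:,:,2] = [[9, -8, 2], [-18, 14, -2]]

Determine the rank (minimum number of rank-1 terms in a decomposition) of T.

2

Lower bound: in the mode-1 unfolding of T (rows indexed by i, columns by (j,k)) the 2×2 minor on rows i ∈ {0, 1}, columns (j,k) ∈ {(0,1), (1,0)} is det [[3, -4], [-6, 4]] = -12 ≠ 0, so that unfolding has rank ≥ 2 and hence rank(T) ≥ 2 (CP rank is at least every unfolding rank, though it can be larger).
Upper bound: with S_k = T[:,:,k], the two rank-1 terms a₁b₁ᵀ, a₂b₂ᵀ are the rank-1 members of the pencil x·S₀ + y·S₁.
The 2×2 minor of x·S₀ + y·S₁ on rows {0,1}, columns {0,1} is −12·xy + 6·y² = (-6)·(2·x − y)(y), vanishing at (x:y) = (1:2) and (1:0).
M₁ = S₀ + 2·S₁ = [[6, -4, 0], [-12, 8, 0]] = 2·(1, -2)(3, -2, 0)ᵀ and M₂ = S₀ = [[0, -4, 4], [0, 4, -4]] = (-4)·(1, -1)(0, 1, -1)ᵀ, so take a₁ = (1, -2), b₁ = (3, -2, 0), a₂ = (1, -1), b₂ = (0, 1, -1).
Each slice is an integer combination of E₁ = a₁b₁ᵀ and E₂ = a₂b₂ᵀ: S₀ = −4·E₂, S₁ = E₁ + 2·E₂, S₂ = 3·E₁ − 2·E₂; reading off coefficients, c₁ = (0, 1, 3) and c₂ = (-4, 2, -2).
Hence T = (1, -2) (x) (3, -2, 0) (x) (0, 1, 3) + (1, -1) (x) (0, 1, -1) (x) (-4, 2, -2), so rank(T) ≤ 2.
These bounds meet, so rank(T) = 2.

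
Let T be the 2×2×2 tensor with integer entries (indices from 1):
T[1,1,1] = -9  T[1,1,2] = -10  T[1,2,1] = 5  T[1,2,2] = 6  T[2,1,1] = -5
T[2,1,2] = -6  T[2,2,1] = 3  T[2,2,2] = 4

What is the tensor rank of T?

Lower bound: the mode-3 unfolding of T (rows indexed by k, columns by (i,j) = (1,1), (1,2), (2,1), (2,2)) is [[-9, 5, -5, 3], [-10, 6, -6, 4]].
There the 2×2 minor on rows k ∈ {1, 2}, columns (i,j) ∈ {(1,1), (1,2)} is det [[-9, 5], [-10, 6]] = -4 ≠ 0, so this unfolding has rank ≥ 2; CP rank is at least every unfolding rank, so rank(T) ≥ 2. (Flattening ranks never certify an upper bound on CP rank; for that we must actually write T with 2 rank-1 terms.)
Upper bound — finding two terms. Write S_k = T[:,:,k] for the frontal slices: S₁ = [[-9, 5], [-5, 3]], S₂ = [[-10, 6], [-6, 4]].
If T = a₁ (x) b₁ (x) c₁ + a₂ (x) b₂ (x) c₂ then each S_k = c₁[k]·a₁b₁ᵀ + c₂[k]·a₂b₂ᵀ. S₁ and S₂ are linearly independent, so a₁b₁ᵀ and a₂b₂ᵀ must span the same plane of matrices: they are the rank-1 matrices of the form x·S₁ + y·S₂.
det(x·S₁ + y·S₂) is −2·x² − 6·xy − 4·y² = (-2)·(x + 2·y)(x + y), vanishing at (x:y) = (2:-1) and (1:-1).
M₁ = 2·S₁ − S₂ = [[-8, 4], [-4, 2]] = (-2)·[2, 1][2, -1]ᵀ and M₂ = S₁ − S₂ = [[1, -1], [1, -1]] = [1, 1][1, -1]ᵀ, so take a₁ = [2, 1], b₁ = [2, -1], a₂ = [1, 1], b₂ = [1, -1].
Each slice is an integer combination of E₁ = a₁b₁ᵀ and E₂ = a₂b₂ᵀ: S₁ = −2·E₁ − E₂, S₂ = −2·E₁ − 2·E₂; reading off coefficients, c₁ = [-2, -2] and c₂ = [-1, -2].
Hence T = [2, 1] (x) [2, -1] (x) [-2, -2] + [1, 1] (x) [1, -1] (x) [-1, -2], so rank(T) ≤ 2.
These bounds meet, so rank(T) = 2.

2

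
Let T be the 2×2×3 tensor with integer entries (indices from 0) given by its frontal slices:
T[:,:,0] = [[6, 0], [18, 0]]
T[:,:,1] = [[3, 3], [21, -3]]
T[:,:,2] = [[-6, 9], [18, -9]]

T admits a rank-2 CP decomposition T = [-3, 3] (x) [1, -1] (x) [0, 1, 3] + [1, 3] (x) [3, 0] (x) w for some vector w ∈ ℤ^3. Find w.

Subtract the known terms from T to get the rank-1 residual R = [1, 3] (x) [3, 0] (x) w, so R[i,j,k] = a[i]·b[j]·w[k]. Pick indices with nonzero a[0]·b[0] = (1)·(3) = 3. Only the fibre through (0,0,·) is needed: R[0,0,:] = T[0,0,:] − Σₗ aₗ[0]bₗ[0]cₗ = [6, 3, -6] − (-3)·(1)·[0, 1, 3] = [6, 6, 3]. Then w[k] = R[0,0,k] / 3 for each k, giving w = [6, 6, 3] / 3 = [2, 2, 1].

w = [2, 2, 1]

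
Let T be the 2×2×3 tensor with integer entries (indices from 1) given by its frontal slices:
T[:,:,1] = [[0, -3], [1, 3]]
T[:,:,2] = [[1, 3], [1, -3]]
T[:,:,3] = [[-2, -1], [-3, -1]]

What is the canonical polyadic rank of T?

Lower bound: in the mode-3 unfolding of T (rows indexed by k, columns by (i,j)) the 3×3 minor on rows k ∈ {1, 2, 3}, columns (i,j) ∈ {(1,1), (1,2), (2,1)} is det [[0, -3, 1], [1, 3, 1], [-2, -1, -3]] = 2 ≠ 0, so that unfolding has rank ≥ 3 and hence rank(T) ≥ 3 (CP rank is at least every unfolding rank, though it can be larger).
Upper bound: T is a sum of 3 rank-1 terms, T = [1, -2] ⊗ [0, 1] ⊗ [-2, 2, 0] + [1, 1] ⊗ [1, 1] ⊗ [-1, 1, -1] + [1, 2] ⊗ [1, 0] ⊗ [1, 0, -1] (one valid choice — decompositions are not unique — normalised so each a, b is primitive with positive first nonzero entry; check it by expanding all entries), so rank(T) ≤ 3.
These bounds meet, so rank(T) = 3.

3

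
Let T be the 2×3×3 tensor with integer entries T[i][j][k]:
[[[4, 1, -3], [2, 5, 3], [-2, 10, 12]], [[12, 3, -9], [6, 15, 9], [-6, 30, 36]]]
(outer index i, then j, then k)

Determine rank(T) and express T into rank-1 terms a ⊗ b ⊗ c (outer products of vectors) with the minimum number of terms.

rank(T) = 2

Lower bound: in the mode-3 unfolding of T (rows indexed by k, columns by (i,j)) the 2×2 minor on rows k ∈ {0, 1}, columns (i,j) ∈ {(0,0), (0,1)} is det [[4, 2], [1, 5]] = 18 ≠ 0, so that unfolding has rank ≥ 2 and hence rank(T) ≥ 2 (CP rank is at least every unfolding rank, though it can be larger).
Upper bound: T[i,:,:] = a[i]·M for every slice, with a = [1, 3] and M = [[4, 1, -3], [2, 5, 3], [-2, 10, 12]] (rows j, columns k).
The columns of M satisfy (column 0) = (column 1) − (column 2), so splitting by columns, M = [1, 5, 10][1, 1, 0]ᵀ + [-3, 3, 12][-1, 0, 1]ᵀ.
Hence T = [1, 3] ⊗ [1, 5, 10] ⊗ [1, 1, 0] + [1, 3] ⊗ [-3, 3, 12] ⊗ [-1, 0, 1], so rank(T) ≤ 2.
These bounds meet, so rank(T) = 2.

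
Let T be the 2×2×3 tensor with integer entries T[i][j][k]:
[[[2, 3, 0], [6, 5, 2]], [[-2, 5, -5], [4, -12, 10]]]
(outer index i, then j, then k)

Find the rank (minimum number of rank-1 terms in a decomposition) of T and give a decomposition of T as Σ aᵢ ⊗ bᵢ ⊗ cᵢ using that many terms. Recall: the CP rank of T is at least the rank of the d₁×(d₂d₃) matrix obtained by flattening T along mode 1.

rank(T) = 3

Lower bound: the mode-3 unfolding of T (rows indexed by k, columns by (i,j) = (0,0), (0,1), (1,0), (1,1)) is [[2, 6, -2, 4], [3, 5, 5, -12], [0, 2, -5, 10]].
There the 3×3 minor on rows k ∈ {0, 1, 2}, columns (i,j) ∈ {(0,0), (0,1), (1,0)} is det [[2, 6, -2], [3, 5, 5], [0, 2, -5]] = 8 ≠ 0, so this unfolding has rank ≥ 3; CP rank is at least every unfolding rank, so rank(T) ≥ 3. (This is only a lower bound: in general the CP rank may exceed every unfolding rank, so we still need to exhibit 3 rank-1 terms summing to T.)
Upper bound: T is a sum of 3 rank-1 terms, T = [0, 1] ⊗ [1, -1] ⊗ [-4, 8, -8] + [1, -2] ⊗ [1, 1] ⊗ [-2, 1, -2] + [2, -1] ⊗ [1, 2] ⊗ [2, 1, 1] (written with every a and b primitive with positive leading entry and the scale carried by c; CP decompositions are not unique, and this one is verified by expanding entrywise), so rank(T) ≤ 3.
These bounds meet, so rank(T) = 3.
Check entry T[0,0,2] = 0: (0)·(1)·(-8) + (1)·(1)·(-2) + (2)·(1)·(1) = 0.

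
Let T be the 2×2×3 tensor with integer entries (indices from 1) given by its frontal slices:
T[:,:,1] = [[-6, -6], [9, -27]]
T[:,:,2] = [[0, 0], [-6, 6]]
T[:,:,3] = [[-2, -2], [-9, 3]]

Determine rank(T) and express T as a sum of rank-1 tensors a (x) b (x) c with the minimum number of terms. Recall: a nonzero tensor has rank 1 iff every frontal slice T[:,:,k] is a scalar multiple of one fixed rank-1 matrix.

Lower bound: in the mode-3 unfolding of T (rows indexed by k, columns by (i,j)) the 2×2 minor on rows k ∈ {1, 2}, columns (i,j) ∈ {(1,1), (2,1)} is det [[-6, 9], [0, -6]] = 36 ≠ 0, so that unfolding has rank ≥ 2 and hence rank(T) ≥ 2 (CP rank is at least every unfolding rank, though it can be larger).
Upper bound: with S_k = T[:,:,k], the two rank-1 terms a₁b₁ᵀ, a₂b₂ᵀ are the rank-1 members of the pencil x·S₁ + y·S₂.
det(x·S₁ + y·S₂) is 216·x² − 72·xy = 72·(3·x − y)(x), vanishing at (x:y) = (1:3) and (0:1).
M₁ = S₁ + 3·S₂ = [[-6, -6], [-9, -9]] = (-3)·[2, 3][1, 1]ᵀ and M₂ = S₂ = [[0, 0], [-6, 6]] = (-6)·[0, 1][1, -1]ᵀ, so take a₁ = [2, 3], b₁ = [1, 1], a₂ = [0, 1], b₂ = [1, -1].
Each slice is an integer combination of E₁ = a₁b₁ᵀ and E₂ = a₂b₂ᵀ: S₁ = −3·E₁ + 18·E₂, S₂ = −6·E₂, S₃ = −E₁ − 6·E₂; reading off coefficients, c₁ = [-3, 0, -1] and c₂ = [18, -6, -6].
Hence T = [2, 3] (x) [1, 1] (x) [-3, 0, -1] + [0, 1] (x) [1, -1] (x) [18, -6, -6], so rank(T) ≤ 2.
These bounds meet, so rank(T) = 2.

rank(T) = 2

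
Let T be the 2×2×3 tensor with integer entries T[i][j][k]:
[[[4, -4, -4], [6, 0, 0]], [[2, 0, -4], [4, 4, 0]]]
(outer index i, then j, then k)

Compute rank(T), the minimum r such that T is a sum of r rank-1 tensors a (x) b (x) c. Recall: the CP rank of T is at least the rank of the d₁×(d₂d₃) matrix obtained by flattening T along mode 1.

3

Lower bound: the mode-3 unfolding of T (rows indexed by k, columns by (i,j) = (0,0), (0,1), (1,0), (1,1)) is [[4, 6, 2, 4], [-4, 0, 0, 4], [-4, 0, -4, 0]].
There the 3×3 minor on rows k ∈ {0, 1, 2}, columns (i,j) ∈ {(0,0), (0,1), (1,0)} is det [[4, 6, 2], [-4, 0, 0], [-4, 0, -4]] = -96 ≠ 0, so this unfolding has rank ≥ 3; CP rank is at least every unfolding rank, so rank(T) ≥ 3. (Unfolding ranks only ever bound the CP rank from below — rank(T) can be strictly larger than all of them — so the matching upper bound has to come from an explicit 3-term decomposition.)
Upper bound: T is a sum of 3 rank-1 terms, T = (0, 1) (x) (1, 1) (x) (-2, 4, 0) + (1, 1) (x) (0, 1) (x) (2, 4, 4) + (1, 1) (x) (1, 1) (x) (4, -4, -4) (one valid choice — decompositions are not unique — normalised so each a, b is primitive with positive first nonzero entry; check it by expanding all entries), so rank(T) ≤ 3.
These bounds meet, so rank(T) = 3.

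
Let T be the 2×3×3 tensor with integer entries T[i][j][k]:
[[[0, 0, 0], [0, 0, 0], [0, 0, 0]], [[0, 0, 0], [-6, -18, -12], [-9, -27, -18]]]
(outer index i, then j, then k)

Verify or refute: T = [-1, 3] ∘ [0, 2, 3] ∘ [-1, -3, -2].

No

Reconstruct entry (0,1,0) from the claimed factors: Σₗ aₗ[0]bₗ[1]cₗ[0] = (-1)·(2)·(-1) = 2, but T[0,1,0] = 0. The claim is false.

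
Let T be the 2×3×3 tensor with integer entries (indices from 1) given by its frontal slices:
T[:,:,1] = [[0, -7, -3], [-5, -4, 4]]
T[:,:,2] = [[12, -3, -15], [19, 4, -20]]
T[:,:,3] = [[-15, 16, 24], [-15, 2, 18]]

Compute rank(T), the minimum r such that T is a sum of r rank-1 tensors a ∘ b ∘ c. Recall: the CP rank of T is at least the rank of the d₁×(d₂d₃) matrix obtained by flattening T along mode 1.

Lower bound: in the mode-2 unfolding of T (rows indexed by j, columns by (i,k)) the 2×2 minor on rows j ∈ {1, 2}, columns (i,k) ∈ {(1,1), (1,2)} is det [[0, 12], [-7, -3]] = 84 ≠ 0, so that unfolding has rank ≥ 2 and hence rank(T) ≥ 2 (CP rank is at least every unfolding rank, though it can be larger).
Upper bound: with S_k = T[:,:,k], the two rank-1 terms a₁b₁ᵀ, a₂b₂ᵀ are the rank-1 members of the pencil x·S₁ + y·S₂.
The 2×2 minor of x·S₁ + y·S₂ on rows {1,2}, columns {1,2} is −35·x² + 70·xy + 105·y² = (-35)·(x − 3·y)(x + y), vanishing at (x:y) = (3:1) and (1:-1).
M₁ = 3·S₁ + S₂ = [[12, -24, -24], [4, -8, -8]] = 4·[3, 1][1, -2, -2]ᵀ and M₂ = S₁ − S₂ = [[-12, -4, 12], [-24, -8, 24]] = (-4)·[1, 2][3, 1, -3]ᵀ, so take a₁ = [3, 1], b₁ = [1, -2, -2], a₂ = [1, 2], b₂ = [3, 1, -3].
Each slice is an integer combination of E₁ = a₁b₁ᵀ and E₂ = a₂b₂ᵀ: S₁ = E₁ − E₂, S₂ = E₁ + 3·E₂, S₃ = −3·E₁ − 2·E₂; reading off coefficients, c₁ = [1, 1, -3] and c₂ = [-1, 3, -2].
Hence T = [3, 1] ∘ [1, -2, -2] ∘ [1, 1, -3] + [1, 2] ∘ [3, 1, -3] ∘ [-1, 3, -2], so rank(T) ≤ 2.
These bounds meet, so rank(T) = 2.

2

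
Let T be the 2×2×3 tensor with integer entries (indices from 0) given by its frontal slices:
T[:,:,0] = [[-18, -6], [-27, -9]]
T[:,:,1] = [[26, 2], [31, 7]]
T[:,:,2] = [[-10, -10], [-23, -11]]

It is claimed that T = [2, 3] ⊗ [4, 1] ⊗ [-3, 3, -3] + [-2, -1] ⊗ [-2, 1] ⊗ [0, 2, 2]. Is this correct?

Reconstruct entry (0,0,0) from the claimed factors: Σₗ aₗ[0]bₗ[0]cₗ[0] = (2)·(4)·(-3) + (-2)·(-2)·(0) = -24, but T[0,0,0] = -18. The claim is false.

No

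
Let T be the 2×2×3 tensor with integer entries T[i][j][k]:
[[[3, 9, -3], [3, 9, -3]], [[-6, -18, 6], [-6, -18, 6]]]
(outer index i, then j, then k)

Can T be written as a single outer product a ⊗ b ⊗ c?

If T = a ⊗ b ⊗ c then every fibre of T is a multiple of the corresponding factor, so read the factors off the fibres through the nonzero entry T[0,0,0] = 3.
The mode-1 fibre T[:,0,0] = [3, -6] gives a = (1, -2) (primitive direction); the mode-2 fibre T[0,:,0] = [3, 3] gives b = (1, 1); then c[k] = T[0,0,k] / (a[0]·b[0]) = [3, 9, -3] / 1 = (3, 9, -3).
Expanding (1, -2) ⊗ (1, 1) ⊗ (3, 9, -3) reproduces all 12 entries of T, so T = (1, -2) ⊗ (1, 1) ⊗ (3, 9, -3) and rank(T) ≤ 1.
Equivalently every frontal slice T[:,:,k] is c[k] times the rank-1 matrix (1, -2) ⊗ (1, 1). So T has rank 1 (it is nonzero).

Yes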